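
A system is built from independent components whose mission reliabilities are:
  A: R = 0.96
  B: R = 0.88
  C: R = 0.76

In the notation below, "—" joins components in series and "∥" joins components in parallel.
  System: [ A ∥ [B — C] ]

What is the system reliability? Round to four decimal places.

0.9868

Series (B and C): 0.880000 × 0.760000 = 0.668800
Parallel (A and [0.668800]): 1 − (1 − 0.960000)(1 − 0.668800) = 0.9868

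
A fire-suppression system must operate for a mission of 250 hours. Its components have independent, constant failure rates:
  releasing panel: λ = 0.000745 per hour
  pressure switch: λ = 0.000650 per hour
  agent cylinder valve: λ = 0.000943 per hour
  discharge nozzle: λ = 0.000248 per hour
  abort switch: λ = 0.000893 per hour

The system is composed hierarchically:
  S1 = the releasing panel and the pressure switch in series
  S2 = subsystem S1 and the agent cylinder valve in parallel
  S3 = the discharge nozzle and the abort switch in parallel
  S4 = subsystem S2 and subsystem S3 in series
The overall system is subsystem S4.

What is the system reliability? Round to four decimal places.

0.9269

R(releasing panel) = exp(−0.000745 × 250) = 0.830066
R(pressure switch) = exp(−0.000650 × 250) = 0.850016
R(agent cylinder valve) = exp(−0.000943 × 250) = 0.789978
R(discharge nozzle) = exp(−0.000248 × 250) = 0.939883
R(abort switch) = exp(−0.000893 × 250) = 0.799915
Series (releasing panel and pressure switch): 0.830066 × 0.850016 = 0.705569
Parallel ([0.705569] and agent cylinder valve): 1 − (1 − 0.705569)(1 − 0.789978) = 0.938163
Parallel (discharge nozzle and abort switch): 1 − (1 − 0.939883)(1 − 0.799915) = 0.987971
Series ([0.938163] and [0.987971]): 0.938163 × 0.987971 = 0.9269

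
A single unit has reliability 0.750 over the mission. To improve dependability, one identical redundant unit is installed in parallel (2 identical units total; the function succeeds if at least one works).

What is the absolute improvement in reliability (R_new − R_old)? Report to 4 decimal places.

0.1875

R_before = 0.750
R_after = 1 − (1 − 0.750)^2 = 0.9375
ΔR = 0.9375 − 0.750 = 0.1875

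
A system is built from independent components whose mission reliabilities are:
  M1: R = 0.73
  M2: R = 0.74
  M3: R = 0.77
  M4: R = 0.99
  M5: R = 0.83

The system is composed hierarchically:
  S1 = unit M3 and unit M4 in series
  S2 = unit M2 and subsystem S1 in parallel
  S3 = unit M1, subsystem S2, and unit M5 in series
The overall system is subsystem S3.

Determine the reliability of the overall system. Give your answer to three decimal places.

0.568

Series (M3 and M4): 0.77000 × 0.99000 = 0.76230
Parallel (M2 and [0.76230]): 1 − (1 − 0.74000)(1 − 0.76230) = 0.93820
Series (M1, [0.93820], and M5): 0.73000 × 0.93820 × 0.83000 = 0.568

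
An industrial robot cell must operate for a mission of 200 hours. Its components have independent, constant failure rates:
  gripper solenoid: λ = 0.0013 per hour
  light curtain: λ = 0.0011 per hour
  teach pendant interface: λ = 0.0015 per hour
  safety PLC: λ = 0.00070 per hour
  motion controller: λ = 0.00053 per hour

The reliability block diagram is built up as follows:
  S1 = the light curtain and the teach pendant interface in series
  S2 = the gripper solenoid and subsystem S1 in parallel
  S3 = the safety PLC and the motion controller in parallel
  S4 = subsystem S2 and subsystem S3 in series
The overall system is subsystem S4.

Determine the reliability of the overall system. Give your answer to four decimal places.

0.8952

R(gripper solenoid) = exp(−0.0013 × 200) = 0.771052
R(light curtain) = exp(−0.0011 × 200) = 0.802519
R(teach pendant interface) = exp(−0.0015 × 200) = 0.740818
R(safety PLC) = exp(−0.00070 × 200) = 0.869358
R(motion controller) = exp(−0.00053 × 200) = 0.899425
Series (light curtain and teach pendant interface): 0.802519 × 0.740818 = 0.594521
Parallel (gripper solenoid and [0.594521]): 1 − (1 − 0.771052)(1 − 0.594521) = 0.907166
Parallel (safety PLC and motion controller): 1 − (1 − 0.869358)(1 − 0.899425) = 0.986861
Series ([0.907166] and [0.986861]): 0.907166 × 0.986861 = 0.8952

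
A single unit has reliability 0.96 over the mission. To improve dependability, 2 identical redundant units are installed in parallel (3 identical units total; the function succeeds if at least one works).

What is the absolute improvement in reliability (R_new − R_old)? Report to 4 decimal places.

0.0399

R_before = 0.96
R_after = 1 − (1 − 0.96)^3 = 0.9999
ΔR = 0.9999 − 0.96 = 0.0399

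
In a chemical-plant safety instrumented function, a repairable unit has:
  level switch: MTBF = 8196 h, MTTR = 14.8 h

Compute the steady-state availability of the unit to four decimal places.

A(level switch) = MTBF/(MTBF+MTTR) = 8196/(8196+14.8) = 0.9982

0.9982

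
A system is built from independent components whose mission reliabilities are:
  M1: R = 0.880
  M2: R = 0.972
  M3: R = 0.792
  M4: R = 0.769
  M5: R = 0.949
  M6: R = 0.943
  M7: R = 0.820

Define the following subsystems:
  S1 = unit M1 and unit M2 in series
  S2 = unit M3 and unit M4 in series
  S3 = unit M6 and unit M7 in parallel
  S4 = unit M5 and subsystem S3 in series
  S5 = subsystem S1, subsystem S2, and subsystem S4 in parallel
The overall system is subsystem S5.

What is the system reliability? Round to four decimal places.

Series (M1 and M2): 0.880000 × 0.972000 = 0.855360
Series (M3 and M4): 0.792000 × 0.769000 = 0.609048
Parallel (M6 and M7): 1 − (1 − 0.943000)(1 − 0.820000) = 0.989740
Series (M5 and [0.989740]): 0.949000 × 0.989740 = 0.939263
Parallel ([0.855360], [0.609048], and [0.939263]): 1 − (1 − 0.855360)(1 − 0.609048)(1 − 0.939263) = 0.9966

0.9966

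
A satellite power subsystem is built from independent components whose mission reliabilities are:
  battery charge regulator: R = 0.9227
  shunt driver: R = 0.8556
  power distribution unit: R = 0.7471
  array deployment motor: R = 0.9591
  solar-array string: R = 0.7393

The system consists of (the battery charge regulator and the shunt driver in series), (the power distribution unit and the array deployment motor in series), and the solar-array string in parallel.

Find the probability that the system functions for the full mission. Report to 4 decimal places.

0.9844

Series (battery charge regulator and shunt driver): 0.922700 × 0.855600 = 0.789462
Series (power distribution unit and array deployment motor): 0.747100 × 0.959100 = 0.716544
Parallel ([0.789462], [0.716544], and solar-array string): 1 − (1 − 0.789462)(1 − 0.716544)(1 − 0.739300) = 0.9844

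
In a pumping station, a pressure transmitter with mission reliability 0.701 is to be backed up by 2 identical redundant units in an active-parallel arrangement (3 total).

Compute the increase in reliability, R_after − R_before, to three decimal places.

0.272

R_before = 0.701
R_after = 1 − (1 − 0.701)^3 = 0.973
ΔR = 0.973 − 0.701 = 0.272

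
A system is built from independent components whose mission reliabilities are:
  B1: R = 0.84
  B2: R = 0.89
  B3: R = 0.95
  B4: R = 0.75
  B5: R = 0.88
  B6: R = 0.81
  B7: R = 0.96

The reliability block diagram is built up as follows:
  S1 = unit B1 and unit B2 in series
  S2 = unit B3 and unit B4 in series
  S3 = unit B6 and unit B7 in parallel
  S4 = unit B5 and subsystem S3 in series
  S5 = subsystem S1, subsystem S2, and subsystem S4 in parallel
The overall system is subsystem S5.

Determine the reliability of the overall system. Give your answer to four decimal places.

Series (B1 and B2): 0.840000 × 0.890000 = 0.747600
Series (B3 and B4): 0.950000 × 0.750000 = 0.712500
Parallel (B6 and B7): 1 − (1 − 0.810000)(1 − 0.960000) = 0.992400
Series (B5 and [0.992400]): 0.880000 × 0.992400 = 0.873312
Parallel ([0.747600], [0.712500], and [0.873312]): 1 − (1 − 0.747600)(1 − 0.712500)(1 − 0.873312) = 0.9908

0.9908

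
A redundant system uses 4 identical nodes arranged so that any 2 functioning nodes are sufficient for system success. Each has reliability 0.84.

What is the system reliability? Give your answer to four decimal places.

0.9856

R = Σ_{i=2}^{4} C(4,i) p^i (1−p)^{4−i} with p = 0.84
C(4,2)·0.84^2·0.16^2 = 0.108380
C(4,3)·0.84^3·0.16^1 = 0.379331
C(4,4)·0.84^4·0.16^0 = 0.497871
Sum = 0.9856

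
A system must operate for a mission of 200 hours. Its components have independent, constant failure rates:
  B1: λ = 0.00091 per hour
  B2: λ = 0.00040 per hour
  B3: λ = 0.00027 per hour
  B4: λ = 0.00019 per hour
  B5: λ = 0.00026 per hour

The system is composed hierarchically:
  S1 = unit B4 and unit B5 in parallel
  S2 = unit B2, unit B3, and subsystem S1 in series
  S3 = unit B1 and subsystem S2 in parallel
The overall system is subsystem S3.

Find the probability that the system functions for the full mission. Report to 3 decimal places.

R(B1) = exp(−0.00091 × 200) = 0.83360
R(B2) = exp(−0.00040 × 200) = 0.92312
R(B3) = exp(−0.00027 × 200) = 0.94743
R(B4) = exp(−0.00019 × 200) = 0.96271
R(B5) = exp(−0.00026 × 200) = 0.94933
Parallel (B4 and B5): 1 − (1 − 0.96271)(1 − 0.94933) = 0.99811
Series (B2, B3, and [0.99811]): 0.92312 × 0.94743 × 0.99811 = 0.87294
Parallel (B1 and [0.87294]): 1 − (1 − 0.83360)(1 − 0.87294) = 0.979

0.979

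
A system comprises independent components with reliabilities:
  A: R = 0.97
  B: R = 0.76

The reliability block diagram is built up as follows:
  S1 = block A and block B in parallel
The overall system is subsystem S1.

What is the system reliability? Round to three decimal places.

0.993

Parallel (A and B): 1 − (1 − 0.97000)(1 − 0.76000) = 0.993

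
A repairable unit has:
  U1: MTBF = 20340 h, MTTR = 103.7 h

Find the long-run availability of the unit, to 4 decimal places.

A(U1) = MTBF/(MTBF+MTTR) = 20340/(20340+103.7) = 0.9949

0.9949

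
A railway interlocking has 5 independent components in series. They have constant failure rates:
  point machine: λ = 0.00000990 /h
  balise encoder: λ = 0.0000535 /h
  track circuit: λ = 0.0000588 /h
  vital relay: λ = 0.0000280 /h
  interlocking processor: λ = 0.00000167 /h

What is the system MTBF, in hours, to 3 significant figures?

Series of exponential components: λ_sys = Σ λ_i
λ_sys = 0.00000990 + 0.0000535 + 0.0000588 + 0.0000280 + 0.00000167 = 1.5187e-04 /h
MTBF = 1 / λ_sys = 6580 h

6580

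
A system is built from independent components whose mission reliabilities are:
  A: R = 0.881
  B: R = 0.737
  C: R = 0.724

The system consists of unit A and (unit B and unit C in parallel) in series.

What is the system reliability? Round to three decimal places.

Parallel (B and C): 1 − (1 − 0.73700)(1 − 0.72400) = 0.92741
Series (A and [0.92741]): 0.88100 × 0.92741 = 0.817

0.817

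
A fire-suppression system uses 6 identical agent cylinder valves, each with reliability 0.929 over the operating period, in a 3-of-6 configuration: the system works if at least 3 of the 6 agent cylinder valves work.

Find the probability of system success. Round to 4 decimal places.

R = Σ_{i=3}^{6} C(6,i) p^i (1−p)^{6−i} with p = 0.929
C(6,3)·0.929^3·0.071^3 = 0.005739
C(6,4)·0.929^4·0.071^2 = 0.056321
C(6,5)·0.929^5·0.071^1 = 0.294773
C(6,6)·0.929^6·0.071^0 = 0.642827
Sum = 0.9997

0.9997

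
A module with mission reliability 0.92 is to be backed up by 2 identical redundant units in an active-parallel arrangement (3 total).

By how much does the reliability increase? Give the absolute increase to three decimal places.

R_before = 0.92
R_after = 1 − (1 − 0.92)^3 = 0.999
ΔR = 0.999 − 0.92 = 0.079

0.079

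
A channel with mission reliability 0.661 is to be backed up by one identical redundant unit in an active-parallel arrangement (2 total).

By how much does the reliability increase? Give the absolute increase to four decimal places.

R_before = 0.661
R_after = 1 − (1 − 0.661)^2 = 0.8851
ΔR = 0.8851 − 0.661 = 0.2241

0.2241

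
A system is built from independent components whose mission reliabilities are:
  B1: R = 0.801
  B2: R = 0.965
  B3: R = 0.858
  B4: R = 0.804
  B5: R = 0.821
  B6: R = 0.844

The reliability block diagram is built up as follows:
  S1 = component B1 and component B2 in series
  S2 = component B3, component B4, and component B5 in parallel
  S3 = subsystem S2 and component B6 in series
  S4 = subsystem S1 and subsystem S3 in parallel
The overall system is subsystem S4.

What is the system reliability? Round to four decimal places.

Series (B1 and B2): 0.801000 × 0.965000 = 0.772965
Parallel (B3, B4, and B5): 1 − (1 − 0.858000)(1 − 0.804000)(1 − 0.821000) = 0.995018
Series ([0.995018] and B6): 0.995018 × 0.844000 = 0.839795
Parallel ([0.772965] and [0.839795]): 1 − (1 − 0.772965)(1 − 0.839795) = 0.9636

0.9636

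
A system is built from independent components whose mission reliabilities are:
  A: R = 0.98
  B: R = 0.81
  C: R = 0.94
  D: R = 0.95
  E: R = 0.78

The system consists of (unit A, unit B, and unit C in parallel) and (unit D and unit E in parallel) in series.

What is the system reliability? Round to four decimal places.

Parallel (A, B, and C): 1 − (1 − 0.980000)(1 − 0.810000)(1 − 0.940000) = 0.999772
Parallel (D and E): 1 − (1 − 0.950000)(1 − 0.780000) = 0.989000
Series ([0.999772] and [0.989000]): 0.999772 × 0.989000 = 0.9888

0.9888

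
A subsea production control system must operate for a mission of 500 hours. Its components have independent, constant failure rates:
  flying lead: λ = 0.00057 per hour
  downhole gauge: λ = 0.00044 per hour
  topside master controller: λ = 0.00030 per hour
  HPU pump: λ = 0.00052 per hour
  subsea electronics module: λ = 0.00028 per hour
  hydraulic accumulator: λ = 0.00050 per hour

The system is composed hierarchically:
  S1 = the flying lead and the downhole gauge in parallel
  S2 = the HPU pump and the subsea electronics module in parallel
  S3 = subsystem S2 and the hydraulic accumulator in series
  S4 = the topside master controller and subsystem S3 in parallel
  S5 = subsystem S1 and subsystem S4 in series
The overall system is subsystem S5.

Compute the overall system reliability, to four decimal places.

0.9186

R(flying lead) = exp(−0.00057 × 500) = 0.752014
R(downhole gauge) = exp(−0.00044 × 500) = 0.802519
R(topside master controller) = exp(−0.00030 × 500) = 0.860708
R(HPU pump) = exp(−0.00052 × 500) = 0.771052
R(subsea electronics module) = exp(−0.00028 × 500) = 0.869358
R(hydraulic accumulator) = exp(−0.00050 × 500) = 0.778801
Parallel (flying lead and downhole gauge): 1 − (1 − 0.752014)(1 − 0.802519) = 0.951027
Parallel (HPU pump and subsea electronics module): 1 − (1 − 0.771052)(1 − 0.869358) = 0.970090
Series ([0.970090] and hydraulic accumulator): 0.970090 × 0.778801 = 0.755507
Parallel (topside master controller and [0.755507]): 1 − (1 − 0.860708)(1 − 0.755507) = 0.965944
Series ([0.951027] and [0.965944]): 0.951027 × 0.965944 = 0.9186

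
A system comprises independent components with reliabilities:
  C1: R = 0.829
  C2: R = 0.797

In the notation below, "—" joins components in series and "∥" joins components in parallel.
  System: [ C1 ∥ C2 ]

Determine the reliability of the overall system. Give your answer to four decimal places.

0.9653

Parallel (C1 and C2): 1 − (1 − 0.829000)(1 − 0.797000) = 0.9653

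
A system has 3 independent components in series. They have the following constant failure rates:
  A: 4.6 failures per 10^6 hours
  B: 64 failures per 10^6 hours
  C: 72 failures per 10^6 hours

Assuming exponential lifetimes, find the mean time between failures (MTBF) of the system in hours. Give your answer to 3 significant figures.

7110

Series of exponential components: λ_sys = Σ λ_i
λ_sys = 0.0000046 + 0.000064 + 0.000072 = 1.4060e-04 /h
MTBF = 1 / λ_sys = 7110 h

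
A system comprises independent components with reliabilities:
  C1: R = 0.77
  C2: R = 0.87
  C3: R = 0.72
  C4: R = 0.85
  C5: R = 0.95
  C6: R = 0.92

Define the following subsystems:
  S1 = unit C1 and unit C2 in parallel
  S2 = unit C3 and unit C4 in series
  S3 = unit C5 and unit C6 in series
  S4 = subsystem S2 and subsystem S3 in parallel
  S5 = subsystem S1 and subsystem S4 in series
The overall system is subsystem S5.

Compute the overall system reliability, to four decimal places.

Parallel (C1 and C2): 1 − (1 − 0.770000)(1 − 0.870000) = 0.970100
Series (C3 and C4): 0.720000 × 0.850000 = 0.612000
Series (C5 and C6): 0.950000 × 0.920000 = 0.874000
Parallel ([0.612000] and [0.874000]): 1 − (1 − 0.612000)(1 − 0.874000) = 0.951112
Series ([0.970100] and [0.951112]): 0.970100 × 0.951112 = 0.9227

0.9227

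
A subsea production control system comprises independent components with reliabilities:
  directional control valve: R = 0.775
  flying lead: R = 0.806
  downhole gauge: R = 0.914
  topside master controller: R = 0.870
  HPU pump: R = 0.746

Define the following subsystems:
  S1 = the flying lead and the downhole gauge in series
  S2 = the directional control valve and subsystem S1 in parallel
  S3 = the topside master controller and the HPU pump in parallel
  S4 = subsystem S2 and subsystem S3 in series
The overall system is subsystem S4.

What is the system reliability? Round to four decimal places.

0.9097

Series (flying lead and downhole gauge): 0.806000 × 0.914000 = 0.736684
Parallel (directional control valve and [0.736684]): 1 − (1 − 0.775000)(1 − 0.736684) = 0.940754
Parallel (topside master controller and HPU pump): 1 − (1 − 0.870000)(1 − 0.746000) = 0.966980
Series ([0.940754] and [0.966980]): 0.940754 × 0.966980 = 0.9097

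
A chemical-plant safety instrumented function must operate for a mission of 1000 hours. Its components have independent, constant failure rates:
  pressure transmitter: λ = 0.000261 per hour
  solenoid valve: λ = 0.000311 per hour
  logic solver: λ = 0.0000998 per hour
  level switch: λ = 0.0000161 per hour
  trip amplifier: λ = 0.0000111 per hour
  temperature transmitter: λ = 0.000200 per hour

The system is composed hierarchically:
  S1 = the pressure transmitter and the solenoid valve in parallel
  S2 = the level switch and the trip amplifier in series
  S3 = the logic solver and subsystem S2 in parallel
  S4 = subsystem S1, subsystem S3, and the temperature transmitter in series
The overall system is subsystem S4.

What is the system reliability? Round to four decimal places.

0.7665

R(pressure transmitter) = exp(−0.000261 × 1000) = 0.770281
R(solenoid valve) = exp(−0.000311 × 1000) = 0.732714
R(logic solver) = exp(−0.0000998 × 1000) = 0.905018
R(level switch) = exp(−0.0000161 × 1000) = 0.984029
R(trip amplifier) = exp(−0.0000111 × 1000) = 0.988961
R(temperature transmitter) = exp(−0.000200 × 1000) = 0.818731
Parallel (pressure transmitter and solenoid valve): 1 − (1 − 0.770281)(1 − 0.732714) = 0.938599
Series (level switch and trip amplifier): 0.984029 × 0.988961 = 0.973166
Parallel (logic solver and [0.973166]): 1 − (1 − 0.905018)(1 − 0.973166) = 0.997451
Series ([0.938599], [0.997451], and temperature transmitter): 0.938599 × 0.997451 × 0.818731 = 0.7665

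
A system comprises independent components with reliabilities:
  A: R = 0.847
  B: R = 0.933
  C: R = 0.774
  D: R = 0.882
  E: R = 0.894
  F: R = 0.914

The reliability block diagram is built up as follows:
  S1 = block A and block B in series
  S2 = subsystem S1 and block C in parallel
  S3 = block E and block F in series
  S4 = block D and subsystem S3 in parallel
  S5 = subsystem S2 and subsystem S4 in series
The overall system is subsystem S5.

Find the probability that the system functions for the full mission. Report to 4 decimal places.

Series (A and B): 0.847000 × 0.933000 = 0.790251
Parallel ([0.790251] and C): 1 − (1 − 0.790251)(1 − 0.774000) = 0.952597
Series (E and F): 0.894000 × 0.914000 = 0.817116
Parallel (D and [0.817116]): 1 − (1 − 0.882000)(1 − 0.817116) = 0.978420
Series ([0.952597] and [0.978420]): 0.952597 × 0.978420 = 0.9320

0.9320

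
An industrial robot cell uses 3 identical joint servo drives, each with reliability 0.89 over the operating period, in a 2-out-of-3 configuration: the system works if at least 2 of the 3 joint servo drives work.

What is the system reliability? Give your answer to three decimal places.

R = Σ_{i=2}^{3} C(3,i) p^i (1−p)^{3−i} with p = 0.89
C(3,2)·0.89^2·0.11^1 = 0.26139
C(3,3)·0.89^3·0.11^0 = 0.70497
Sum = 0.966

0.966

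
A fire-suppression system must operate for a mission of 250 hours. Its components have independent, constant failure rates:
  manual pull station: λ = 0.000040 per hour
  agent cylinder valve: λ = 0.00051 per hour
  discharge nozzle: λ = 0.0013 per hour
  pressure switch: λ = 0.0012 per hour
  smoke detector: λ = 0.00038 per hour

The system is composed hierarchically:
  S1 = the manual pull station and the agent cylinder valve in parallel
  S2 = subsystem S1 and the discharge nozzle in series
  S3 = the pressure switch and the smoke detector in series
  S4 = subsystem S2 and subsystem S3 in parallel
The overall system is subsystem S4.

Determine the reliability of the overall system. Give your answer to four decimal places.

0.9092

R(manual pull station) = exp(−0.000040 × 250) = 0.990050
R(agent cylinder valve) = exp(−0.00051 × 250) = 0.880293
R(discharge nozzle) = exp(−0.0013 × 250) = 0.722527
R(pressure switch) = exp(−0.0012 × 250) = 0.740818
R(smoke detector) = exp(−0.00038 × 250) = 0.909373
Parallel (manual pull station and agent cylinder valve): 1 − (1 − 0.990050)(1 − 0.880293) = 0.998809
Series ([0.998809] and discharge nozzle): 0.998809 × 0.722527 = 0.721666
Series (pressure switch and smoke detector): 0.740818 × 0.909373 = 0.673680
Parallel ([0.721666] and [0.673680]): 1 − (1 − 0.721666)(1 − 0.673680) = 0.9092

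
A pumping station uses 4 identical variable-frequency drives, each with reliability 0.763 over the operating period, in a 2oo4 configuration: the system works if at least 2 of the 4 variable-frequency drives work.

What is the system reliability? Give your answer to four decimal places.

0.9562

R = Σ_{i=2}^{4} C(4,i) p^i (1−p)^{4−i} with p = 0.763
C(4,2)·0.763^2·0.237^2 = 0.196199
C(4,3)·0.763^3·0.237^1 = 0.421097
C(4,4)·0.763^4·0.237^0 = 0.338921
Sum = 0.9562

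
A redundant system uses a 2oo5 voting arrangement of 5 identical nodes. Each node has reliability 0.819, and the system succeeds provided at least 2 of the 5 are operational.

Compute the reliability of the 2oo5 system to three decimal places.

0.995

R = Σ_{i=2}^{5} C(5,i) p^i (1−p)^{5−i} with p = 0.819
C(5,2)·0.819^2·0.181^3 = 0.03977
C(5,3)·0.819^3·0.181^2 = 0.17997
C(5,4)·0.819^4·0.181^1 = 0.40718
C(5,5)·0.819^5·0.181^0 = 0.36848
Sum = 0.995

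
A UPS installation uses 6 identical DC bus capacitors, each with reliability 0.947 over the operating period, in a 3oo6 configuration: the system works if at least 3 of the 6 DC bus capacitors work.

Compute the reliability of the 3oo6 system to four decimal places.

R = Σ_{i=3}^{6} C(6,i) p^i (1−p)^{6−i} with p = 0.947
C(6,3)·0.947^3·0.053^3 = 0.002529
C(6,4)·0.947^4·0.053^2 = 0.033888
C(6,5)·0.947^5·0.053^1 = 0.242202
C(6,6)·0.947^6·0.053^0 = 0.721273
Sum = 0.9999

0.9999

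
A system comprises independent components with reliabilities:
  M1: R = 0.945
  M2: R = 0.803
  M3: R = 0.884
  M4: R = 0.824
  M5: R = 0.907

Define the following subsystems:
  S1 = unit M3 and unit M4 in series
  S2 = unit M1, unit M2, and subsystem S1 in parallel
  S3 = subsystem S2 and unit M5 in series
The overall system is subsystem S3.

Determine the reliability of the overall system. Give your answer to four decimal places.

Series (M3 and M4): 0.884000 × 0.824000 = 0.728416
Parallel (M1, M2, and [0.728416]): 1 − (1 − 0.945000)(1 − 0.803000)(1 − 0.728416) = 0.997057
Series ([0.997057] and M5): 0.997057 × 0.907000 = 0.9043

0.9043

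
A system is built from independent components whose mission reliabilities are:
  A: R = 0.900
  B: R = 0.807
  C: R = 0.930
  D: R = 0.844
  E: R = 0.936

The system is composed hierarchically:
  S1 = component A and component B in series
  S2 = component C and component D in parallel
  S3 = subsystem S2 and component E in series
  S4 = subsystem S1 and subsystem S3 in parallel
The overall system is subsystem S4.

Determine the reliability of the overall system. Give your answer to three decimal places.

0.980

Series (A and B): 0.90000 × 0.80700 = 0.72630
Parallel (C and D): 1 − (1 − 0.93000)(1 − 0.84400) = 0.98908
Series ([0.98908] and E): 0.98908 × 0.93600 = 0.92578
Parallel ([0.72630] and [0.92578]): 1 − (1 − 0.72630)(1 − 0.92578) = 0.980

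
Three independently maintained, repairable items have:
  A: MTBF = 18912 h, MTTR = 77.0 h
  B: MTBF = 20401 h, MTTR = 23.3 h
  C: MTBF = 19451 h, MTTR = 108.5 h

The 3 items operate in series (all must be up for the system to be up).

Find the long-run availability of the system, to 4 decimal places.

A(A) = MTBF/(MTBF+MTTR) = 18912/(18912+77.0) = 0.995945
A(B) = MTBF/(MTBF+MTTR) = 20401/(20401+23.3) = 0.998859
A(C) = MTBF/(MTBF+MTTR) = 19451/(19451+108.5) = 0.994453
Series availability: 0.995945 × 0.998859 × 0.994453 = 0.9893

0.9893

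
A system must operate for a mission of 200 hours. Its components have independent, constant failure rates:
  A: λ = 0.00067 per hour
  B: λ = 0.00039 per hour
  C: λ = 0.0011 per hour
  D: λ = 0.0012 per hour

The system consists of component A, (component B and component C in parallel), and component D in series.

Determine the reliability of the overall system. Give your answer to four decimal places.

0.6778

R(A) = exp(−0.00067 × 200) = 0.874590
R(B) = exp(−0.00039 × 200) = 0.924964
R(C) = exp(−0.0011 × 200) = 0.802519
R(D) = exp(−0.0012 × 200) = 0.786628
Parallel (B and C): 1 − (1 − 0.924964)(1 − 0.802519) = 0.985182
Series (A, [0.985182], and D): 0.874590 × 0.985182 × 0.786628 = 0.6778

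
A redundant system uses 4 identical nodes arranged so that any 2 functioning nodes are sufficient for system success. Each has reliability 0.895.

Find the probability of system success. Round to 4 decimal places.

0.9957

R = Σ_{i=2}^{4} C(4,i) p^i (1−p)^{4−i} with p = 0.895
C(4,2)·0.895^2·0.105^2 = 0.052988
C(4,3)·0.895^3·0.105^1 = 0.301105
C(4,4)·0.895^4·0.105^0 = 0.641641
Sum = 0.9957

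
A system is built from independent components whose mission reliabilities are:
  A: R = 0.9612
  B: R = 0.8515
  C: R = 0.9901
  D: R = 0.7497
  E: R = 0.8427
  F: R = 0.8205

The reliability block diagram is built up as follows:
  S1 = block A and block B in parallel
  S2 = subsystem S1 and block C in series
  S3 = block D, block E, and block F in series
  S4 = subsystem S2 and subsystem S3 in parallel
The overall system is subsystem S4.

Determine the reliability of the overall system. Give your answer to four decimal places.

0.9925

Parallel (A and B): 1 − (1 − 0.961200)(1 − 0.851500) = 0.994238
Series ([0.994238] and C): 0.994238 × 0.990100 = 0.984395
Series (D, E, and F): 0.749700 × 0.842700 × 0.820500 = 0.518369
Parallel ([0.984395] and [0.518369]): 1 − (1 − 0.984395)(1 − 0.518369) = 0.9925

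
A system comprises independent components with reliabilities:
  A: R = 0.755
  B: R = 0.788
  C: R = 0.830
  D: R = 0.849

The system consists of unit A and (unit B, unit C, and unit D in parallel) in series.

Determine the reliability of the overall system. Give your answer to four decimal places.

Parallel (B, C, and D): 1 − (1 − 0.788000)(1 − 0.830000)(1 − 0.849000) = 0.994558
Series (A and [0.994558]): 0.755000 × 0.994558 = 0.7509

0.7509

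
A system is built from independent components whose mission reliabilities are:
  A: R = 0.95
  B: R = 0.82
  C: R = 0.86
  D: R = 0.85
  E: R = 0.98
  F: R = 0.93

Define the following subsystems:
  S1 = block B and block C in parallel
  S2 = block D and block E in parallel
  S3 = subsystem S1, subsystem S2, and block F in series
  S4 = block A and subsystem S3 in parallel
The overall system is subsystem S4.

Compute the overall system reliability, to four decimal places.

Parallel (B and C): 1 − (1 − 0.820000)(1 − 0.860000) = 0.974800
Parallel (D and E): 1 − (1 − 0.850000)(1 − 0.980000) = 0.997000
Series ([0.974800], [0.997000], and F): 0.974800 × 0.997000 × 0.930000 = 0.903844
Parallel (A and [0.903844]): 1 − (1 − 0.950000)(1 − 0.903844) = 0.9952

0.9952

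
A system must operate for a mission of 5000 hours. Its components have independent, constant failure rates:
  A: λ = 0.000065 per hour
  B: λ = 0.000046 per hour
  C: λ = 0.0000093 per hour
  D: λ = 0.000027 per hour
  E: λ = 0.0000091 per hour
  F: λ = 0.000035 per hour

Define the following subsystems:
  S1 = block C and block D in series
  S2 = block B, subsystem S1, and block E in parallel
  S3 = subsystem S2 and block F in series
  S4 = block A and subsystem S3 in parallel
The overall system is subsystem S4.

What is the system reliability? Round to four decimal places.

R(A) = exp(−0.000065 × 5000) = 0.722527
R(B) = exp(−0.000046 × 5000) = 0.794534
R(C) = exp(−0.0000093 × 5000) = 0.954565
R(D) = exp(−0.000027 × 5000) = 0.873716
R(E) = exp(−0.0000091 × 5000) = 0.955520
R(F) = exp(−0.000035 × 5000) = 0.839457
Series (C and D): 0.954565 × 0.873716 = 0.834019
Parallel (B, [0.834019], and E): 1 − (1 − 0.794534)(1 − 0.834019)(1 − 0.955520) = 0.998483
Series ([0.998483] and F): 0.998483 × 0.839457 = 0.838184
Parallel (A and [0.838184]): 1 − (1 − 0.722527)(1 − 0.838184) = 0.9551

0.9551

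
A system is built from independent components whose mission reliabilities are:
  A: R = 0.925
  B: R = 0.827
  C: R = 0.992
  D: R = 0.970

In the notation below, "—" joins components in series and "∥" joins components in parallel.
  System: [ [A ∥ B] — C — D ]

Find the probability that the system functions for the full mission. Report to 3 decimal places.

Parallel (A and B): 1 − (1 − 0.92500)(1 − 0.82700) = 0.98703
Series ([0.98703], C, and D): 0.98703 × 0.99200 × 0.97000 = 0.950

0.950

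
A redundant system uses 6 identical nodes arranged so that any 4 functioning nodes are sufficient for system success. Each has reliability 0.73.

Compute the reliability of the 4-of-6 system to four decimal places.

0.7977

R = Σ_{i=4}^{6} C(6,i) p^i (1−p)^{6−i} with p = 0.73
C(6,4)·0.73^4·0.27^2 = 0.310535
C(6,5)·0.73^5·0.27^1 = 0.335838
C(6,6)·0.73^6·0.27^0 = 0.151334
Sum = 0.7977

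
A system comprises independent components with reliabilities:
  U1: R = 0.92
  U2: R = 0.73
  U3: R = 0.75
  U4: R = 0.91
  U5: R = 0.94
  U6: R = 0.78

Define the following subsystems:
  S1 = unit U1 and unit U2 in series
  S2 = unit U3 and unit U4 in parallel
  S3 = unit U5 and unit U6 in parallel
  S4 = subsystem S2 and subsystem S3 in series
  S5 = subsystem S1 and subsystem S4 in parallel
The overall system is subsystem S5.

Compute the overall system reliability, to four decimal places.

Series (U1 and U2): 0.920000 × 0.730000 = 0.671600
Parallel (U3 and U4): 1 − (1 − 0.750000)(1 − 0.910000) = 0.977500
Parallel (U5 and U6): 1 − (1 − 0.940000)(1 − 0.780000) = 0.986800
Series ([0.977500] and [0.986800]): 0.977500 × 0.986800 = 0.964597
Parallel ([0.671600] and [0.964597]): 1 − (1 − 0.671600)(1 − 0.964597) = 0.9884

0.9884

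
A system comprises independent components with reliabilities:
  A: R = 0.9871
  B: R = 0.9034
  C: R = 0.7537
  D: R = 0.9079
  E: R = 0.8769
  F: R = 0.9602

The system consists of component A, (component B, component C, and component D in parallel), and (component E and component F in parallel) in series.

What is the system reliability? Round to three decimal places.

Parallel (B, C, and D): 1 − (1 − 0.90340)(1 − 0.75370)(1 − 0.90790) = 0.99781
Parallel (E and F): 1 − (1 − 0.87690)(1 − 0.96020) = 0.99510
Series (A, [0.99781], and [0.99510]): 0.98710 × 0.99781 × 0.99510 = 0.980

0.980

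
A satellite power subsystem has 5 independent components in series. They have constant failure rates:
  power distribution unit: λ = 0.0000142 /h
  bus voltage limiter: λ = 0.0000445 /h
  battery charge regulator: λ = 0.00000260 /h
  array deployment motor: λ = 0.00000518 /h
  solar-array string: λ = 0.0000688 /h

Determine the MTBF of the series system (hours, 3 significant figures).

7390

Series of exponential components: λ_sys = Σ λ_i
λ_sys = 0.0000142 + 0.0000445 + 0.00000260 + 0.00000518 + 0.0000688 = 1.3528e-04 /h
MTBF = 1 / λ_sys = 7390 h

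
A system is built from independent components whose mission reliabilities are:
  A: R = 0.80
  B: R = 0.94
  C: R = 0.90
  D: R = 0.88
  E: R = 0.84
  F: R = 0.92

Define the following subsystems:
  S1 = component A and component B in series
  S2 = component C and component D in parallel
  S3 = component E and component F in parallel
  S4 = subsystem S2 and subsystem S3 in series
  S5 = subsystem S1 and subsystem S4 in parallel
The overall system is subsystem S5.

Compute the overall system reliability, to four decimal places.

Series (A and B): 0.800000 × 0.940000 = 0.752000
Parallel (C and D): 1 − (1 − 0.900000)(1 − 0.880000) = 0.988000
Parallel (E and F): 1 − (1 − 0.840000)(1 − 0.920000) = 0.987200
Series ([0.988000] and [0.987200]): 0.988000 × 0.987200 = 0.975354
Parallel ([0.752000] and [0.975354]): 1 − (1 − 0.752000)(1 − 0.975354) = 0.9939

0.9939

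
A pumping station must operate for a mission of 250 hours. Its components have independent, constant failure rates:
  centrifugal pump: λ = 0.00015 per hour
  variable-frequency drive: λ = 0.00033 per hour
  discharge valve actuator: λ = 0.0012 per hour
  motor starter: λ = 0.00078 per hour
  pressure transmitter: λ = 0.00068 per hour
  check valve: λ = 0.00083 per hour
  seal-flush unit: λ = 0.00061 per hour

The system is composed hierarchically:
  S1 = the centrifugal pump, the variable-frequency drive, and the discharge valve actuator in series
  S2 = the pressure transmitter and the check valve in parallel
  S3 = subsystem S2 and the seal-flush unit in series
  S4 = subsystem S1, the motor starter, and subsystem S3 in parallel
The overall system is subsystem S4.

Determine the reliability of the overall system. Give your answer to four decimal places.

0.9899

R(centrifugal pump) = exp(−0.00015 × 250) = 0.963194
R(variable-frequency drive) = exp(−0.00033 × 250) = 0.920811
R(discharge valve actuator) = exp(−0.0012 × 250) = 0.740818
R(motor starter) = exp(−0.00078 × 250) = 0.822835
R(pressure transmitter) = exp(−0.00068 × 250) = 0.843665
R(check valve) = exp(−0.00083 × 250) = 0.812613
R(seal-flush unit) = exp(−0.00061 × 250) = 0.858559
Series (centrifugal pump, variable-frequency drive, and discharge valve actuator): 0.963194 × 0.920811 × 0.740818 = 0.657046
Parallel (pressure transmitter and check valve): 1 − (1 − 0.843665)(1 − 0.812613) = 0.970705
Series ([0.970705] and seal-flush unit): 0.970705 × 0.858559 = 0.833408
Parallel ([0.657046], motor starter, and [0.833408]): 1 − (1 − 0.657046)(1 − 0.822835)(1 − 0.833408) = 0.9899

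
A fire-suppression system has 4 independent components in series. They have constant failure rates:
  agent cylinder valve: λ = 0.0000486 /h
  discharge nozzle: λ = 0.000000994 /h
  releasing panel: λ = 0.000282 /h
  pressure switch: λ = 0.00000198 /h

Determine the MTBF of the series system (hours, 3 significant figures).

Series of exponential components: λ_sys = Σ λ_i
λ_sys = 0.0000486 + 0.000000994 + 0.000282 + 0.00000198 = 3.3357e-04 /h
MTBF = 1 / λ_sys = 3000 h

3000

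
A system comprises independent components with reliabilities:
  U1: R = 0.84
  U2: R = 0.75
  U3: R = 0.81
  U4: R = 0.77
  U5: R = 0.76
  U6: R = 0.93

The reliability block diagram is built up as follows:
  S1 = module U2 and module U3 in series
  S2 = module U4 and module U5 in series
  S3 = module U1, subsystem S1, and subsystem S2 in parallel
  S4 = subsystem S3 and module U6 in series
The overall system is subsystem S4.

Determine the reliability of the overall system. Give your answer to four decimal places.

Series (U2 and U3): 0.750000 × 0.810000 = 0.607500
Series (U4 and U5): 0.770000 × 0.760000 = 0.585200
Parallel (U1, [0.607500], and [0.585200]): 1 − (1 − 0.840000)(1 − 0.607500)(1 − 0.585200) = 0.973951
Series ([0.973951] and U6): 0.973951 × 0.930000 = 0.9058

0.9058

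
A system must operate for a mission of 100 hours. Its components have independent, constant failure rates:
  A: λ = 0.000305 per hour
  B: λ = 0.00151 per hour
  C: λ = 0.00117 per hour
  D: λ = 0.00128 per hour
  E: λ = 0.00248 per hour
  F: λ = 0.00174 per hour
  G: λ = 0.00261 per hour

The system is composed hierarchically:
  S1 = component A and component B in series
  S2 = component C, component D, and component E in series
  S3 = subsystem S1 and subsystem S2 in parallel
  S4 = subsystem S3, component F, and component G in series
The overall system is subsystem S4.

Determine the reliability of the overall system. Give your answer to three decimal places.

0.605

R(A) = exp(−0.000305 × 100) = 0.96996
R(B) = exp(−0.00151 × 100) = 0.85985
R(C) = exp(−0.00117 × 100) = 0.88959
R(D) = exp(−0.00128 × 100) = 0.87985
R(E) = exp(−0.00248 × 100) = 0.78036
R(F) = exp(−0.00174 × 100) = 0.84030
R(G) = exp(−0.00261 × 100) = 0.77028
Series (A and B): 0.96996 × 0.85985 = 0.83402
Series (C, D, and E): 0.88959 × 0.87985 × 0.78036 = 0.61079
Parallel ([0.83402] and [0.61079]): 1 − (1 − 0.83402)(1 − 0.61079) = 0.93540
Series ([0.93540], F, and G): 0.93540 × 0.84030 × 0.77028 = 0.605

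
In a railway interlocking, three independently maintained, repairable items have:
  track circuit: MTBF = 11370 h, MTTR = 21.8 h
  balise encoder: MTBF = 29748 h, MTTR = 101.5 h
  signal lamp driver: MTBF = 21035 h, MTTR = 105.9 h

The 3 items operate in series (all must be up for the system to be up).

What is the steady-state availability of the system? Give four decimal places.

0.9897

A(track circuit) = MTBF/(MTBF+MTTR) = 11370/(11370+21.8) = 0.998086
A(balise encoder) = MTBF/(MTBF+MTTR) = 29748/(29748+101.5) = 0.996600
A(signal lamp driver) = MTBF/(MTBF+MTTR) = 21035/(21035+105.9) = 0.994991
Series availability: 0.998086 × 0.996600 × 0.994991 = 0.9897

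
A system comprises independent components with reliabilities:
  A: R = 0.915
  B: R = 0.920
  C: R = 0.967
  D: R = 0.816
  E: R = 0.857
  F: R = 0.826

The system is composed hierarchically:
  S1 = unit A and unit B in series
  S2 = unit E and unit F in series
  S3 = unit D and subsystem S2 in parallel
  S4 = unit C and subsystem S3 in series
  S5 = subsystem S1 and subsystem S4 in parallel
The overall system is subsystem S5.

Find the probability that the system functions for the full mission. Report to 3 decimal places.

Series (A and B): 0.91500 × 0.92000 = 0.84180
Series (E and F): 0.85700 × 0.82600 = 0.70788
Parallel (D and [0.70788]): 1 − (1 − 0.81600)(1 − 0.70788) = 0.94625
Series (C and [0.94625]): 0.96700 × 0.94625 = 0.91502
Parallel ([0.84180] and [0.91502]): 1 − (1 − 0.84180)(1 − 0.91502) = 0.987

0.987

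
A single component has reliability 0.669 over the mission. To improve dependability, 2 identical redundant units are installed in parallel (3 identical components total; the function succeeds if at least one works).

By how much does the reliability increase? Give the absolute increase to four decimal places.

0.2947

R_before = 0.669
R_after = 1 − (1 − 0.669)^3 = 0.9637
ΔR = 0.9637 − 0.669 = 0.2947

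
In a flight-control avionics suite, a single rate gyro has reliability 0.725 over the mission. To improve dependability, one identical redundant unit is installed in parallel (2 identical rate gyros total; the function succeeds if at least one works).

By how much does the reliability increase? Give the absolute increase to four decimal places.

0.1994

R_before = 0.725
R_after = 1 − (1 − 0.725)^2 = 0.9244
ΔR = 0.9244 − 0.725 = 0.1994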